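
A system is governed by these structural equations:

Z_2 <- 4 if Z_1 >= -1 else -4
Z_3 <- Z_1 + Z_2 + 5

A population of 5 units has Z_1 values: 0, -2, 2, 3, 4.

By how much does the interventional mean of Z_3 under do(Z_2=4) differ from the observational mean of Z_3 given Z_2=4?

do(Z_2=4) breaks Z_2's dependence on Z_1. With Z_2=4 fixed, Z_3 across the units is 9, 7, 11, 12, 13, mean 10.4.
Observing Z_2=4 restricts to units where Z_2's equation naturally yields 4: Z_1 ∈ {0, 2, 3, 4}. In that subpopulation Z_3 = 9, 11, 12, 13, mean 11.25.
Difference = 10.4 − 11.25 = -0.85.

-0.85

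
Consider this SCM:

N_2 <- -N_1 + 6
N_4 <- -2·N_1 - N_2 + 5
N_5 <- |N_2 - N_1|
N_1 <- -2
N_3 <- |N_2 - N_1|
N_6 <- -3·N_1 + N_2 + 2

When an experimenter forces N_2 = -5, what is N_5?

do(N_2=-5) replaces the equation N_2 <- -N_1 + 6 with the constant N_2 = -5.
N_5 = |N_2 - N_1|  [with N_2=-5, N_1=-2]  = 3

3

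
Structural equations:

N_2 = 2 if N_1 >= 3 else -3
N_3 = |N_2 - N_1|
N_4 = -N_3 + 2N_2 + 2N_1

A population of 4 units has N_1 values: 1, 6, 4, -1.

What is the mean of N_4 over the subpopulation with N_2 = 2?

E[N_4|N_2=2] averages over only the 2 units with N_2=2 (N_1 = 6, 4): N_4 = 12, 10, mean 11.

11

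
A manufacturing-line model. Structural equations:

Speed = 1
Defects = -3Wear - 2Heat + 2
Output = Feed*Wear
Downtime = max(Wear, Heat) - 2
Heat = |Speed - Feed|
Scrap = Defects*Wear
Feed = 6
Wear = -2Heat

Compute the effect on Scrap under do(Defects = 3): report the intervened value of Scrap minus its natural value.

190

The intervention breaks the incoming arrows to Defects: Defects = -3Wear - 2Heat + 2 no longer applies, and Defects = 3.
Heat = |Speed - Feed|  [with Speed=1, Feed=6]  = 5
Wear = -2Heat  [with Heat=5]  = -10
Scrap = Defects*Wear  [with Defects=3, Wear=-10]  = -30
Without intervention: Heat = |Speed - Feed|  [with Speed=1, Feed=6]  = 5; Wear = -2Heat  [with Heat=5]  = -10; Defects = -3Wear - 2Heat + 2  [with Wear=-10, Heat=5]  = 22; Scrap = Defects*Wear  [with Defects=22, Wear=-10]  = -220.
Change = -30 − (-220) = 190.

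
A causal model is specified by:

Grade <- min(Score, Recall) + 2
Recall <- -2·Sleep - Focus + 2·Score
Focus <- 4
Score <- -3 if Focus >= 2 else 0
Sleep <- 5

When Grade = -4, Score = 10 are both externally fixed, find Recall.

6

Under do(Grade = -4, Score = 10), each intervened variable's structural equation is replaced by its fixed value.
Recall = -2·Sleep - Focus + 2·Score  [with Sleep=5, Focus=4, Score=10]  = 6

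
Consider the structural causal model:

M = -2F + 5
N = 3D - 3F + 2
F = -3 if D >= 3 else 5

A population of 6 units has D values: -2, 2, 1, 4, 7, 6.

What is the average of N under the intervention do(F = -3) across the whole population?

20

Every unit gets F=-3 under the intervention. N values become 5, 17, 14, 23, 32, 29; E[N|do(F=-3)] = 20.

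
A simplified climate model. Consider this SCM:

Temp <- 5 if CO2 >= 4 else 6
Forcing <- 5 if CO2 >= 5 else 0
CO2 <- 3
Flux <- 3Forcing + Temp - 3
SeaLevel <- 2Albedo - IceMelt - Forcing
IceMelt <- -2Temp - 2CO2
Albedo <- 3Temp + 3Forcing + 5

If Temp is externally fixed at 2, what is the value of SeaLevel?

The intervention breaks the incoming arrows to Temp: Temp <- 5 if CO2 >= 4 else 6 no longer applies, and Temp = 2.
Forcing = 5 if CO2 >= 5 else 0  [with CO2=3]  = 0
IceMelt = -2Temp - 2CO2  [with Temp=2, CO2=3]  = -10
Albedo = 3Temp + 3Forcing + 5  [with Temp=2, Forcing=0]  = 11
SeaLevel = 2Albedo - IceMelt - Forcing  [with Albedo=11, IceMelt=-10, Forcing=0]  = 32

32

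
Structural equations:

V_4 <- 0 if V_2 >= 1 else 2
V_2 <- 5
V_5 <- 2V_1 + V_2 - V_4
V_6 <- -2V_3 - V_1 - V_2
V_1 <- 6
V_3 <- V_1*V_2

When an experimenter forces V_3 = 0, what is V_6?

The intervention breaks the incoming arrows to V_3: V_3 <- V_1*V_2 no longer applies, and V_3 = 0.
V_6 = -2V_3 - V_1 - V_2  [with V_3=0, V_1=6, V_2=5]  = -11

-11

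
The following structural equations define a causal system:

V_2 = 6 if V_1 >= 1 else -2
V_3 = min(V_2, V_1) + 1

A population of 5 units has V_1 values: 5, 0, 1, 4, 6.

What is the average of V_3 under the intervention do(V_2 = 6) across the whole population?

Under do(V_2=6), V_2's equation is replaced by V_2=6 for every unit. Per-unit V_3: 6, 1, 2, 5, 7. Mean = 4.2.

4.2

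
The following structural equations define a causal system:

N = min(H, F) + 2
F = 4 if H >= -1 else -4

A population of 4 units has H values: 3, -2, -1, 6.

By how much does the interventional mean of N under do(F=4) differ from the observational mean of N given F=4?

Under do(F=4), F's equation is replaced by F=4 for every unit. Per-unit N: 5, 0, 1, 6. Mean = 3.
Conditioning on F=4 selects the 3 unit(s) with H ∈ {3, -1, 6}. Their N values: 5, 1, 6. Mean = 4.
Difference = 3 − 4 = -1.

-1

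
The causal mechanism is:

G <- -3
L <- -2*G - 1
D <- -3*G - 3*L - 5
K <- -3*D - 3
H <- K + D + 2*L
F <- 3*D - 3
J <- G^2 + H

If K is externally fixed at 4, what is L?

The intervention breaks the incoming arrows to K: K <- -3*D - 3 no longer applies, and K = 4.
Since L is not a descendant of the intervened variable, it is unaffected.
L = -2*G - 1  [with G=-3]  = 5

5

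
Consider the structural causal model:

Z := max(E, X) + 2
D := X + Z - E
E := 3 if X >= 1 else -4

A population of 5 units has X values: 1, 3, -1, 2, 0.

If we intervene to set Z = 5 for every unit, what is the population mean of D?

do(Z=5) breaks Z's dependence on X. With Z=5 fixed, D across the units is 3, 5, 8, 4, 9, mean 5.8.

5.8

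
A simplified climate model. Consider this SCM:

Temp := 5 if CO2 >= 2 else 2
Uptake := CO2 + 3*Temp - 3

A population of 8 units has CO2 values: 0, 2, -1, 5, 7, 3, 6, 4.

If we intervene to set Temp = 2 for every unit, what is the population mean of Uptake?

Every unit gets Temp=2 under the intervention. Uptake values become 3, 5, 2, 8, 10, 6, 9, 7; E[Uptake|do(Temp=2)] = 6.25.

6.25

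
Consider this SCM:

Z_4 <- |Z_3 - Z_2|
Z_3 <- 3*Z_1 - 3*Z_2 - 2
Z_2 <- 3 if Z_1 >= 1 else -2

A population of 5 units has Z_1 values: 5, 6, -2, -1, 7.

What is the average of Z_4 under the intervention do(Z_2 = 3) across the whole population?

9.8

Under do(Z_2=3), Z_2's equation is replaced by Z_2=3 for every unit. Per-unit Z_4: 1, 4, 20, 17, 7. Mean = 9.8.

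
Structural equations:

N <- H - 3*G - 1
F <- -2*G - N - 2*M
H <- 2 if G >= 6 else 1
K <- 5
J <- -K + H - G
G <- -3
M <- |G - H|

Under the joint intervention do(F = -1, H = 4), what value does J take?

2

Under do(F = -1, H = 4), each intervened variable's structural equation is replaced by its fixed value.
J = -K + H - G  [with K=5, H=4, G=-3]  = 2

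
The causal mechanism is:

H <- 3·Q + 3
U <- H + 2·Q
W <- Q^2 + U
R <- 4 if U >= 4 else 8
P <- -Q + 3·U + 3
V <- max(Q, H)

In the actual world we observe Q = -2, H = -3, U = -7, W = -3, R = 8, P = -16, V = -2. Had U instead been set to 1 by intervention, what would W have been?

5

The intervention breaks the incoming arrows to U: U <- H + 2·Q no longer applies, and U = 1.
W = Q^2 + U  [with Q=-2, U=1]  = 5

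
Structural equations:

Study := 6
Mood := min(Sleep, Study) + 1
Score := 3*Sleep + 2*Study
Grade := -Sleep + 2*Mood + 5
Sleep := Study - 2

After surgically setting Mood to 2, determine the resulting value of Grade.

Intervening sets Mood = 2 and removes its equation (Mood := min(Sleep, Study) + 1).
Sleep = Study - 2  [with Study=6]  = 4
Grade = -Sleep + 2*Mood + 5  [with Sleep=4, Mood=2]  = 5

5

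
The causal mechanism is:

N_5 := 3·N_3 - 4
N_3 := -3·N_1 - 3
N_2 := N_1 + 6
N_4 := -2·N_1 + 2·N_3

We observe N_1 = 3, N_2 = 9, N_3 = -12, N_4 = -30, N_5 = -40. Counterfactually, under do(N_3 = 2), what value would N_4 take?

The intervention breaks the incoming arrows to N_3: N_3 := -3·N_1 - 3 no longer applies, and N_3 = 2.
N_4 = -2·N_1 + 2·N_3  [with N_1=3, N_3=2]  = -2

-2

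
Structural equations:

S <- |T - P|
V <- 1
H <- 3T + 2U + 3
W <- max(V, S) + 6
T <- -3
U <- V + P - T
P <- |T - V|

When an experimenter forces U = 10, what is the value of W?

Under do(U=10), the mechanism U <- V + P - T is discarded; U is fixed at 10.
Since W is not a descendant of the intervened variable, it is unaffected.
P = |T - V|  [with T=-3, V=1]  = 4
S = |T - P|  [with T=-3, P=4]  = 7
W = max(V, S) + 6  [with V=1, S=7]  = 13

13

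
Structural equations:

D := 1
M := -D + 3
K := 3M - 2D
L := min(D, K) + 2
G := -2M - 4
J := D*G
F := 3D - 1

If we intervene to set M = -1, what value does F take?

Under do(M=-1), the mechanism M := -D + 3 is discarded; M is fixed at -1.
No directed path runs from M to F, so F keeps its natural value.
F = 3D - 1  [with D=1]  = 2

2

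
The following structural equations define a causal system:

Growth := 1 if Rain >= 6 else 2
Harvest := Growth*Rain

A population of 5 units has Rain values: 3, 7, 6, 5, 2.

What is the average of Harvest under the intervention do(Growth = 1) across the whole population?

Every unit gets Growth=1 under the intervention. Harvest values become 3, 7, 6, 5, 2; E[Harvest|do(Growth=1)] = 4.6.

4.6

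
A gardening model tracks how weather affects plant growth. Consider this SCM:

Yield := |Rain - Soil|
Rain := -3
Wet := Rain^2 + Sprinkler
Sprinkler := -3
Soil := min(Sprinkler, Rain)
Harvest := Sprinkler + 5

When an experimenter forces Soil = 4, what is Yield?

do(Soil=4) replaces the equation Soil := min(Sprinkler, Rain) with the constant Soil = 4.
Yield = |Rain - Soil|  [with Rain=-3, Soil=4]  = 7

7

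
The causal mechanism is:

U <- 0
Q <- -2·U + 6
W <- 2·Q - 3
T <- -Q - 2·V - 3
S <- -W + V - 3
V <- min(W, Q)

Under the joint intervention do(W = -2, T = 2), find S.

-3

The joint intervention fixes W = -2, T = 2, removing each variable's own equation.
Q = -2·U + 6  [with U=0]  = 6
V = min(W, Q)  [with W=-2, Q=6]  = -2
S = -W + V - 3  [with W=-2, V=-2]  = -3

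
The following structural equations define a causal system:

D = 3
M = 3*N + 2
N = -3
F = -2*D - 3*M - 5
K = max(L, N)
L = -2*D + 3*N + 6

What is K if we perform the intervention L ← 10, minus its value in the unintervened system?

The intervention breaks the incoming arrows to L: L = -2*D + 3*N + 6 no longer applies, and L = 10.
K = max(L, N)  [with L=10, N=-3]  = 10
Without intervention: L = -2*D + 3*N + 6  [with D=3, N=-3]  = -9; K = max(L, N)  [with L=-9, N=-3]  = -3.
Change = 10 − (-3) = 13.

13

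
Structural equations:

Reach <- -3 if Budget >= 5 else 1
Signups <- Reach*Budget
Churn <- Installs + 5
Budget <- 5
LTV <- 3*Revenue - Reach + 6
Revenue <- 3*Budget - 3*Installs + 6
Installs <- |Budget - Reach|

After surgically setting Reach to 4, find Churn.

do(Reach=4) replaces the equation Reach <- -3 if Budget >= 5 else 1 with the constant Reach = 4.
Installs = |Budget - Reach|  [with Budget=5, Reach=4]  = 1
Churn = Installs + 5  [with Installs=1]  = 6

6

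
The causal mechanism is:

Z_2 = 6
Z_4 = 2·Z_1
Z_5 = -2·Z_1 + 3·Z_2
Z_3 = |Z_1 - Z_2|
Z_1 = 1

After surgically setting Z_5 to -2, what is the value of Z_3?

5

do(Z_5=-2) replaces the equation Z_5 = -2·Z_1 + 3·Z_2 with the constant Z_5 = -2.
Z_3 is not downstream of the intervention, so its value is determined by the original equations.
Z_3 = |Z_1 - Z_2|  [with Z_1=1, Z_2=6]  = 5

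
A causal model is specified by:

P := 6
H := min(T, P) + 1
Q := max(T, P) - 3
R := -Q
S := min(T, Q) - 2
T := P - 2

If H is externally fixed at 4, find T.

4

do(H=4) replaces the equation H := min(T, P) + 1 with the constant H = 4.
T is not downstream of the intervention, so its value is determined by the original equations.
T = P - 2  [with P=6]  = 4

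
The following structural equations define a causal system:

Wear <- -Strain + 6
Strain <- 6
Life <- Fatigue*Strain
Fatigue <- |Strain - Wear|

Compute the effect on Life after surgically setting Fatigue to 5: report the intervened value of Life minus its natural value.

The intervention breaks the incoming arrows to Fatigue: Fatigue <- |Strain - Wear| no longer applies, and Fatigue = 5.
Life = Fatigue*Strain  [with Fatigue=5, Strain=6]  = 30
Without intervention: Wear = -Strain + 6  [with Strain=6]  = 0; Fatigue = |Strain - Wear|  [with Strain=6, Wear=0]  = 6; Life = Fatigue*Strain  [with Fatigue=6, Strain=6]  = 36.
Change = 30 − 36 = -6.

-6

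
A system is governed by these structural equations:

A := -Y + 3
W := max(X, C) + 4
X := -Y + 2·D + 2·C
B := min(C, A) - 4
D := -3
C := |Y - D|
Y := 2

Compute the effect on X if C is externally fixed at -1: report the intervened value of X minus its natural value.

do(C=-1) replaces the equation C := |Y - D| with the constant C = -1.
X = -Y + 2·D + 2·C  [with Y=2, D=-3, C=-1]  = -10
Without intervention: C = |Y - D|  [with Y=2, D=-3]  = 5; X = -Y + 2·D + 2·C  [with Y=2, D=-3, C=5]  = 2.
Change = -10 − 2 = -12.

-12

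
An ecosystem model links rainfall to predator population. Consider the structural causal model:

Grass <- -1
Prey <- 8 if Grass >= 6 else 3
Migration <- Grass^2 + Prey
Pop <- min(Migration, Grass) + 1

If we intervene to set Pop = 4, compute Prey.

The intervention breaks the incoming arrows to Pop: Pop <- min(Migration, Grass) + 1 no longer applies, and Pop = 4.
Since Prey is not a descendant of the intervened variable, it is unaffected.
Prey = 8 if Grass >= 6 else 3  [with Grass=-1]  = 3

3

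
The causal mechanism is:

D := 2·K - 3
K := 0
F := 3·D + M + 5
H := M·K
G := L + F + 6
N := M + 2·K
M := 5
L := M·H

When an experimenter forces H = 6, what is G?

The intervention breaks the incoming arrows to H: H := M·K no longer applies, and H = 6.
D = 2·K - 3  [with K=0]  = -3
F = 3·D + M + 5  [with D=-3, M=5]  = 1
L = M·H  [with M=5, H=6]  = 30
G = L + F + 6  [with L=30, F=1]  = 37

37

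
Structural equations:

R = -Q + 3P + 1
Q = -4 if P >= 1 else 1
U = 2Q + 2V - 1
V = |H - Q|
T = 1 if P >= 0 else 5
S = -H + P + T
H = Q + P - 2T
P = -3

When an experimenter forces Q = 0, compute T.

5

Under do(Q=0), the mechanism Q = -4 if P >= 1 else 1 is discarded; Q is fixed at 0.
Since T is not a descendant of the intervened variable, it is unaffected.
T = 1 if P >= 0 else 5  [with P=-3]  = 5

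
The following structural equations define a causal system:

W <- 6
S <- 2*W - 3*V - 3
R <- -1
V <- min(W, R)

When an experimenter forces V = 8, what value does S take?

The intervention breaks the incoming arrows to V: V <- min(W, R) no longer applies, and V = 8.
S = 2*W - 3*V - 3  [with W=6, V=8]  = -15

-15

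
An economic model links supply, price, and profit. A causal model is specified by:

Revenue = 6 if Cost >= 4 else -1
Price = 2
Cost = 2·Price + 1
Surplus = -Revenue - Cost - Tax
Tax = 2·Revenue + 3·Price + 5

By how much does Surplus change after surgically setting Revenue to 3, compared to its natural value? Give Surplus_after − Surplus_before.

do(Revenue=3) replaces the equation Revenue = 6 if Cost >= 4 else -1 with the constant Revenue = 3.
Cost = 2·Price + 1  [with Price=2]  = 5
Tax = 2·Revenue + 3·Price + 5  [with Revenue=3, Price=2]  = 17
Surplus = -Revenue - Cost - Tax  [with Revenue=3, Cost=5, Tax=17]  = -25
Without intervention: Cost = 2·Price + 1  [with Price=2]  = 5; Revenue = 6 if Cost >= 4 else -1  [with Cost=5]  = 6; Tax = 2·Revenue + 3·Price + 5  [with Revenue=6, Price=2]  = 23; Surplus = -Revenue - Cost - Tax  [with Revenue=6, Cost=5, Tax=23]  = -34.
Change = -25 − (-34) = 9.

9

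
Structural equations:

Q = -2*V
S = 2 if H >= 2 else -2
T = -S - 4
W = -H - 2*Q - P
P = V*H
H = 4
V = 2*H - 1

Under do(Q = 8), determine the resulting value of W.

-48

Intervening sets Q = 8 and removes its equation (Q = -2*V).
V = 2*H - 1  [with H=4]  = 7
P = V*H  [with V=7, H=4]  = 28
W = -H - 2*Q - P  [with H=4, Q=8, P=28]  = -48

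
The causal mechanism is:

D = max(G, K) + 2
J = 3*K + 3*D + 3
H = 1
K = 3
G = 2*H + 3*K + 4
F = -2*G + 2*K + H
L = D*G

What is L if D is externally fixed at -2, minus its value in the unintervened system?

-285

The intervention breaks the incoming arrows to D: D = max(G, K) + 2 no longer applies, and D = -2.
G = 2*H + 3*K + 4  [with H=1, K=3]  = 15
L = D*G  [with D=-2, G=15]  = -30
Without intervention: G = 2*H + 3*K + 4  [with H=1, K=3]  = 15; D = max(G, K) + 2  [with G=15, K=3]  = 17; L = D*G  [with D=17, G=15]  = 255.
Change = -30 − 255 = -285.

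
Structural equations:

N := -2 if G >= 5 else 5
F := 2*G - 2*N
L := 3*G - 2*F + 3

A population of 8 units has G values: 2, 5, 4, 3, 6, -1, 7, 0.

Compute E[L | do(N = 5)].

19.75

do(N=5) breaks N's dependence on G. With N=5 fixed, L across the units is 21, 18, 19, 20, 17, 24, 16, 23, mean 19.75.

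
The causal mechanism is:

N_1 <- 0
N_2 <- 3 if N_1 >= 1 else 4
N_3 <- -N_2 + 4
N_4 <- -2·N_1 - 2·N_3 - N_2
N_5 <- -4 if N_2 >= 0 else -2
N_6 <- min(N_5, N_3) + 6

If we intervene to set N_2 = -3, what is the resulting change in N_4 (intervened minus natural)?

Under do(N_2=-3), the mechanism N_2 <- 3 if N_1 >= 1 else 4 is discarded; N_2 is fixed at -3.
N_3 = -N_2 + 4  [with N_2=-3]  = 7
N_4 = -2·N_1 - 2·N_3 - N_2  [with N_1=0, N_3=7, N_2=-3]  = -11
Without intervention: N_2 = 3 if N_1 >= 1 else 4  [with N_1=0]  = 4; N_3 = -N_2 + 4  [with N_2=4]  = 0; N_4 = -2·N_1 - 2·N_3 - N_2  [with N_1=0, N_3=0, N_2=4]  = -4.
Change = -11 − (-4) = -7.

-7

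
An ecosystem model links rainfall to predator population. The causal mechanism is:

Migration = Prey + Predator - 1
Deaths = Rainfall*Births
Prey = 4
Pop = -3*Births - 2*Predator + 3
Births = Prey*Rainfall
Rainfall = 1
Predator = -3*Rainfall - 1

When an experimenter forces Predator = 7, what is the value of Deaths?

4

do(Predator=7) replaces the equation Predator = -3*Rainfall - 1 with the constant Predator = 7.
Deaths is not downstream of the intervention, so its value is determined by the original equations.
Births = Prey*Rainfall  [with Prey=4, Rainfall=1]  = 4
Deaths = Rainfall*Births  [with Rainfall=1, Births=4]  = 4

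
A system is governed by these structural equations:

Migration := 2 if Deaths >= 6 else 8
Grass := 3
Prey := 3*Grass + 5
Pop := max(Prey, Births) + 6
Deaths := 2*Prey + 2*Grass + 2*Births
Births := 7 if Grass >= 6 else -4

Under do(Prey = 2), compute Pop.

Under do(Prey=2), the mechanism Prey := 3*Grass + 5 is discarded; Prey is fixed at 2.
Births = 7 if Grass >= 6 else -4  [with Grass=3]  = -4
Pop = max(Prey, Births) + 6  [with Prey=2, Births=-4]  = 8

8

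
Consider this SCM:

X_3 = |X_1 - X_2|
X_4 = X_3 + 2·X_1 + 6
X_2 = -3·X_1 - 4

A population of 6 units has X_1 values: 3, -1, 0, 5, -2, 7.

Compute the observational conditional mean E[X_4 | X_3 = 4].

Conditioning on X_3=4 selects the 2 unit(s) with X_1 ∈ {0, -2}. Their X_4 values: 10, 6. Mean = 8.

8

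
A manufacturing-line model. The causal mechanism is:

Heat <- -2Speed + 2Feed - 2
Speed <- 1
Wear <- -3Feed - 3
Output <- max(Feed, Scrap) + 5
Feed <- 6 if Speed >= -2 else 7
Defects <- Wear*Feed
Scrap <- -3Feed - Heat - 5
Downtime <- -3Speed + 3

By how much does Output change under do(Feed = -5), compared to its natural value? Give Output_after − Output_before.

Under do(Feed=-5), the mechanism Feed <- 6 if Speed >= -2 else 7 is discarded; Feed is fixed at -5.
Heat = -2Speed + 2Feed - 2  [with Speed=1, Feed=-5]  = -14
Scrap = -3Feed - Heat - 5  [with Feed=-5, Heat=-14]  = 24
Output = max(Feed, Scrap) + 5  [with Feed=-5, Scrap=24]  = 29
Without intervention: Feed = 6 if Speed >= -2 else 7  [with Speed=1]  = 6; Heat = -2Speed + 2Feed - 2  [with Speed=1, Feed=6]  = 8; Scrap = -3Feed - Heat - 5  [with Feed=6, Heat=8]  = -31; Output = max(Feed, Scrap) + 5  [with Feed=6, Scrap=-31]  = 11.
Change = 29 − 11 = 18.

18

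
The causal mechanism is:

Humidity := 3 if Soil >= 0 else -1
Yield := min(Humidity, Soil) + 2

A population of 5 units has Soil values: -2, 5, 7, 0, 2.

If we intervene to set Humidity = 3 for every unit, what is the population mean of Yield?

3.2

The intervention sets Humidity=3 in all 5 units regardless of Soil. Recomputing Yield per unit gives 0, 5, 5, 2, 4; average 3.2.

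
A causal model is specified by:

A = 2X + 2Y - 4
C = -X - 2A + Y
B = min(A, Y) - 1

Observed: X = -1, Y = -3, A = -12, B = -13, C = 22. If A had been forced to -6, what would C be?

do(A=-6) replaces the equation A = 2X + 2Y - 4 with the constant A = -6.
C = -X - 2A + Y  [with X=-1, A=-6, Y=-3]  = 10

10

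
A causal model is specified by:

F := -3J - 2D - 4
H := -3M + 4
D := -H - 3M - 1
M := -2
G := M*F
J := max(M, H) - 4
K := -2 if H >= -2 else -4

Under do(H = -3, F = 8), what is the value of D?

Under do(H = -3, F = 8), each intervened variable's structural equation is replaced by its fixed value.
D = -H - 3M - 1  [with H=-3, M=-2]  = 8

8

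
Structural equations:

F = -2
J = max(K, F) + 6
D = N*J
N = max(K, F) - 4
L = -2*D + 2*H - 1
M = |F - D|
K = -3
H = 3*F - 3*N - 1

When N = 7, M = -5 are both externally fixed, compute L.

-113

Setting N = 7, M = -5 by intervention discards those variables' equations.
J = max(K, F) + 6  [with K=-3, F=-2]  = 4
D = N*J  [with N=7, J=4]  = 28
H = 3*F - 3*N - 1  [with F=-2, N=7]  = -28
L = -2*D + 2*H - 1  [with D=28, H=-28]  = -113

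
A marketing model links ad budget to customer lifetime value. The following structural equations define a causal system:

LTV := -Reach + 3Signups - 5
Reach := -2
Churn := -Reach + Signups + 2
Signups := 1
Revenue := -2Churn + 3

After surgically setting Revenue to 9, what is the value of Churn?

Under do(Revenue=9), the mechanism Revenue := -2Churn + 3 is discarded; Revenue is fixed at 9.
Since Churn is not a descendant of the intervened variable, it is unaffected.
Churn = -Reach + Signups + 2  [with Reach=-2, Signups=1]  = 5

5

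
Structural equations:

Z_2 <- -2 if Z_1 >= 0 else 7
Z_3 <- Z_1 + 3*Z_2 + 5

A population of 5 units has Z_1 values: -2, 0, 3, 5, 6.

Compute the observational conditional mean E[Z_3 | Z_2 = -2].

2.5

E[Z_3|Z_2=-2] averages over only the 4 units with Z_2=-2 (Z_1 = 0, 3, 5, 6): Z_3 = -1, 2, 4, 5, mean 2.5.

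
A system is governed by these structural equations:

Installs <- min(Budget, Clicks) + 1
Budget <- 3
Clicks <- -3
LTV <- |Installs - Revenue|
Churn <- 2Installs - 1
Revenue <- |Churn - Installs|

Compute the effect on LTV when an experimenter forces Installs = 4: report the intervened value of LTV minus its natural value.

The intervention breaks the incoming arrows to Installs: Installs <- min(Budget, Clicks) + 1 no longer applies, and Installs = 4.
Churn = 2Installs - 1  [with Installs=4]  = 7
Revenue = |Churn - Installs|  [with Churn=7, Installs=4]  = 3
LTV = |Installs - Revenue|  [with Installs=4, Revenue=3]  = 1
Without intervention: Installs = min(Budget, Clicks) + 1  [with Budget=3, Clicks=-3]  = -2; Churn = 2Installs - 1  [with Installs=-2]  = -5; Revenue = |Churn - Installs|  [with Churn=-5, Installs=-2]  = 3; LTV = |Installs - Revenue|  [with Installs=-2, Revenue=3]  = 5.
Change = 1 − 5 = -4.

-4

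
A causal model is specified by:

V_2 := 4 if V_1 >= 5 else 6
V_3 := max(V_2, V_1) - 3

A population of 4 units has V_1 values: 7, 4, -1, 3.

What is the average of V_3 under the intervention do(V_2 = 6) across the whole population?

3.25

Under do(V_2=6), V_2's equation is replaced by V_2=6 for every unit. Per-unit V_3: 4, 3, 3, 3. Mean = 3.25.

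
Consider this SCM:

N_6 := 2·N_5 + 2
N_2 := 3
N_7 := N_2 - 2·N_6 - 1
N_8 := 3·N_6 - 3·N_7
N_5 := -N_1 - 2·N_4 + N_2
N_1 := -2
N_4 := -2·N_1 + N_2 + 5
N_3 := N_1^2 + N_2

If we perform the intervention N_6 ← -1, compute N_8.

-15

Intervening sets N_6 = -1 and removes its equation (N_6 := 2·N_5 + 2).
N_7 = N_2 - 2·N_6 - 1  [with N_2=3, N_6=-1]  = 4
N_8 = 3·N_6 - 3·N_7  [with N_6=-1, N_7=4]  = -15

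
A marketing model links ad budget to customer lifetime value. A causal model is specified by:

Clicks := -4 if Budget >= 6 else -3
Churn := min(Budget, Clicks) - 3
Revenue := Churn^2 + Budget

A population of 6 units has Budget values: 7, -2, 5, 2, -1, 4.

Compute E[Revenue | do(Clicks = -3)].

Under do(Clicks=-3), Clicks's equation is replaced by Clicks=-3 for every unit. Per-unit Revenue: 43, 34, 41, 38, 35, 40. Mean = 38.5.

38.5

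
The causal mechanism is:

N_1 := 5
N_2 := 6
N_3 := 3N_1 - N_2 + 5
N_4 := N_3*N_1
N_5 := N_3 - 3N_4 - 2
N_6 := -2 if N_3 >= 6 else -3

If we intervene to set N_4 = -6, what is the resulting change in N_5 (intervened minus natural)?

228

Intervening sets N_4 = -6 and removes its equation (N_4 := N_3*N_1).
N_3 = 3N_1 - N_2 + 5  [with N_1=5, N_2=6]  = 14
N_5 = N_3 - 3N_4 - 2  [with N_3=14, N_4=-6]  = 30
Without intervention: N_3 = 3N_1 - N_2 + 5  [with N_1=5, N_2=6]  = 14; N_4 = N_3*N_1  [with N_3=14, N_1=5]  = 70; N_5 = N_3 - 3N_4 - 2  [with N_3=14, N_4=70]  = -198.
Change = 30 − (-198) = 228.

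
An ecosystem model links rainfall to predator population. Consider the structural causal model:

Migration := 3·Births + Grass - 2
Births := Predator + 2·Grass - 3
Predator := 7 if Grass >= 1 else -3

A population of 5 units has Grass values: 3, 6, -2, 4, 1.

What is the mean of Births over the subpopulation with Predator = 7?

Observing Predator=7 restricts to units where Predator's equation naturally yields 7: Grass ∈ {3, 6, 4, 1}. In that subpopulation Births = 10, 16, 12, 6, mean 11.

11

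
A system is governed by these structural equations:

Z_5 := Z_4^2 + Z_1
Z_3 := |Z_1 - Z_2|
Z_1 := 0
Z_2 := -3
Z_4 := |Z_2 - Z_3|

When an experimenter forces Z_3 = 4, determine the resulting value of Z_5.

do(Z_3=4) replaces the equation Z_3 := |Z_1 - Z_2| with the constant Z_3 = 4.
Z_4 = |Z_2 - Z_3|  [with Z_2=-3, Z_3=4]  = 7
Z_5 = Z_4^2 + Z_1  [with Z_4=7, Z_1=0]  = 49

49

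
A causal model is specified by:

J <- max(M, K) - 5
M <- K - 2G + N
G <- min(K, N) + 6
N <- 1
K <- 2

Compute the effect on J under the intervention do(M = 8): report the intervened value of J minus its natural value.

6

Intervening sets M = 8 and removes its equation (M <- K - 2G + N).
J = max(M, K) - 5  [with M=8, K=2]  = 3
Without intervention: G = min(K, N) + 6  [with K=2, N=1]  = 7; M = K - 2G + N  [with K=2, G=7, N=1]  = -11; J = max(M, K) - 5  [with M=-11, K=2]  = -3.
Change = 3 − (-3) = 6.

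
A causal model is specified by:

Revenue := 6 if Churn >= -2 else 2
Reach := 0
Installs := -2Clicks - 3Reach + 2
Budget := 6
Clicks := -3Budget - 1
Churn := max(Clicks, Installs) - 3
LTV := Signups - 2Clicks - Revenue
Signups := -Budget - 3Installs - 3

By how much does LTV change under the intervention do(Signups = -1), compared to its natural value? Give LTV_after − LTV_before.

128

do(Signups=-1) replaces the equation Signups := -Budget - 3Installs - 3 with the constant Signups = -1.
Clicks = -3Budget - 1  [with Budget=6]  = -19
Installs = -2Clicks - 3Reach + 2  [with Clicks=-19, Reach=0]  = 40
Churn = max(Clicks, Installs) - 3  [with Clicks=-19, Installs=40]  = 37
Revenue = 6 if Churn >= -2 else 2  [with Churn=37]  = 6
LTV = Signups - 2Clicks - Revenue  [with Signups=-1, Clicks=-19, Revenue=6]  = 31
Without intervention: Clicks = -3Budget - 1  [with Budget=6]  = -19; Installs = -2Clicks - 3Reach + 2  [with Clicks=-19, Reach=0]  = 40; Signups = -Budget - 3Installs - 3  [with Budget=6, Installs=40]  = -129; Churn = max(Clicks, Installs) - 3  [with Clicks=-19, Installs=40]  = 37; Revenue = 6 if Churn >= -2 else 2  [with Churn=37]  = 6; LTV = Signups - 2Clicks - Revenue  [with Signups=-129, Clicks=-19, Revenue=6]  = -97.
Change = 31 − (-97) = 128.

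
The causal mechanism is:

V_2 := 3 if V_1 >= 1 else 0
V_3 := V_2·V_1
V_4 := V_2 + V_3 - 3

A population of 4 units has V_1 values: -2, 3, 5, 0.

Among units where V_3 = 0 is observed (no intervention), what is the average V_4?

Conditioning on V_3=0 selects the 2 unit(s) with V_1 ∈ {-2, 0}. Their V_4 values: -3, -3. Mean = -3.

-3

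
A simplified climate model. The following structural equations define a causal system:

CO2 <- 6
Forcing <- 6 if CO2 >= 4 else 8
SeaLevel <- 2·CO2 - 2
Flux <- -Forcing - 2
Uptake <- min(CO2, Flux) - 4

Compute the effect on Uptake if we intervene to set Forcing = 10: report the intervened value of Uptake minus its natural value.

do(Forcing=10) replaces the equation Forcing <- 6 if CO2 >= 4 else 8 with the constant Forcing = 10.
Flux = -Forcing - 2  [with Forcing=10]  = -12
Uptake = min(CO2, Flux) - 4  [with CO2=6, Flux=-12]  = -16
Without intervention: Forcing = 6 if CO2 >= 4 else 8  [with CO2=6]  = 6; Flux = -Forcing - 2  [with Forcing=6]  = -8; Uptake = min(CO2, Flux) - 4  [with CO2=6, Flux=-8]  = -12.
Change = -16 − (-12) = -4.

-4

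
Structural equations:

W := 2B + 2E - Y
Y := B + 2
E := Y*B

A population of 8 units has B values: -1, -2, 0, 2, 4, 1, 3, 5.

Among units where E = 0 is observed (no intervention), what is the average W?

-3

E[W|E=0] averages over only the 2 units with E=0 (B = -2, 0): W = -4, -2, mean -3.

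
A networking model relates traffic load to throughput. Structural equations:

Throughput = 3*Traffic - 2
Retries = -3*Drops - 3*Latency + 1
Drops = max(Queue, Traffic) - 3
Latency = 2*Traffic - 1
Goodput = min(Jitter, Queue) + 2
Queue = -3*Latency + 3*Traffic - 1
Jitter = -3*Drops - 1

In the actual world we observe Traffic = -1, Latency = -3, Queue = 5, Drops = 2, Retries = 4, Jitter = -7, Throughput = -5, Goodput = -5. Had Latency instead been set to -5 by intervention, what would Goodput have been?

do(Latency=-5) replaces the equation Latency = 2*Traffic - 1 with the constant Latency = -5.
Queue = -3*Latency + 3*Traffic - 1  [with Latency=-5, Traffic=-1]  = 11
Drops = max(Queue, Traffic) - 3  [with Queue=11, Traffic=-1]  = 8
Jitter = -3*Drops - 1  [with Drops=8]  = -25
Goodput = min(Jitter, Queue) + 2  [with Jitter=-25, Queue=11]  = -23

-23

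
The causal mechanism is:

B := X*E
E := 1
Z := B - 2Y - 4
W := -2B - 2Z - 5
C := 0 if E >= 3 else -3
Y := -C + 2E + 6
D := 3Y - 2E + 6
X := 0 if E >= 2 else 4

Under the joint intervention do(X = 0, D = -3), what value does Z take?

Setting X = 0, D = -3 by intervention discards those variables' equations.
B = X*E  [with X=0, E=1]  = 0
C = 0 if E >= 3 else -3  [with E=1]  = -3
Y = -C + 2E + 6  [with C=-3, E=1]  = 11
Z = B - 2Y - 4  [with B=0, Y=11]  = -26

-26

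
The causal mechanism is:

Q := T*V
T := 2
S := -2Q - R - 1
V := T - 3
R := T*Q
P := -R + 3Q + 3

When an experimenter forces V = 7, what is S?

-57

Under do(V=7), the mechanism V := T - 3 is discarded; V is fixed at 7.
Q = T*V  [with T=2, V=7]  = 14
R = T*Q  [with T=2, Q=14]  = 28
S = -2Q - R - 1  [with Q=14, R=28]  = -57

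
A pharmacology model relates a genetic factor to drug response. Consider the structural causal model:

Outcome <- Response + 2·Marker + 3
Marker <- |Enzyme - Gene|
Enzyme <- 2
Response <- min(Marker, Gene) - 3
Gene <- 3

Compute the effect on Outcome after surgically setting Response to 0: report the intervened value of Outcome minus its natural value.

2

Intervening sets Response = 0 and removes its equation (Response <- min(Marker, Gene) - 3).
Marker = |Enzyme - Gene|  [with Enzyme=2, Gene=3]  = 1
Outcome = Response + 2·Marker + 3  [with Response=0, Marker=1]  = 5
Without intervention: Marker = |Enzyme - Gene|  [with Enzyme=2, Gene=3]  = 1; Response = min(Marker, Gene) - 3  [with Marker=1, Gene=3]  = -2; Outcome = Response + 2·Marker + 3  [with Response=-2, Marker=1]  = 3.
Change = 5 − 3 = 2.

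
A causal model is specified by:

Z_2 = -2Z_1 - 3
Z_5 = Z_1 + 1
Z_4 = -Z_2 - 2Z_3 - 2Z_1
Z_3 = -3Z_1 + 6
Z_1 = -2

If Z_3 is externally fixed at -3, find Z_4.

9

The intervention breaks the incoming arrows to Z_3: Z_3 = -3Z_1 + 6 no longer applies, and Z_3 = -3.
Z_2 = -2Z_1 - 3  [with Z_1=-2]  = 1
Z_4 = -Z_2 - 2Z_3 - 2Z_1  [with Z_2=1, Z_3=-3, Z_1=-2]  = 9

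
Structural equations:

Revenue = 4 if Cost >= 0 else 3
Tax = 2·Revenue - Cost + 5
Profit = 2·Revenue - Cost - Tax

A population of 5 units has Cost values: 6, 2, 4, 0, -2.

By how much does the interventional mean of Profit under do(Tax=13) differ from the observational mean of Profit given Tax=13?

Every unit gets Tax=13 under the intervention. Profit values become -11, -7, -9, -5, -5; E[Profit|do(Tax=13)] = -7.4.
Conditioning on Tax=13 selects the 2 unit(s) with Cost ∈ {0, -2}. Their Profit values: -5, -5. Mean = -5.
Difference = -7.4 − (-5) = -2.4.

-2.4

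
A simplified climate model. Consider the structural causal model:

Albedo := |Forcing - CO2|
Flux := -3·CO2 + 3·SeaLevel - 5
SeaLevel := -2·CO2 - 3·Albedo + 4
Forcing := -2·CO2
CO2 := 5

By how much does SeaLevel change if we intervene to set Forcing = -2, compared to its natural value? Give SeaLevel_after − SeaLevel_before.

Under do(Forcing=-2), the mechanism Forcing := -2·CO2 is discarded; Forcing is fixed at -2.
Albedo = |Forcing - CO2|  [with Forcing=-2, CO2=5]  = 7
SeaLevel = -2·CO2 - 3·Albedo + 4  [with CO2=5, Albedo=7]  = -27
Without intervention: Forcing = -2·CO2  [with CO2=5]  = -10; Albedo = |Forcing - CO2|  [with Forcing=-10, CO2=5]  = 15; SeaLevel = -2·CO2 - 3·Albedo + 4  [with CO2=5, Albedo=15]  = -51.
Change = -27 − (-51) = 24.

24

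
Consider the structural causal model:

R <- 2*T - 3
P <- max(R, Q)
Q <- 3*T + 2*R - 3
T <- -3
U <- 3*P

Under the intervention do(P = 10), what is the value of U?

30

Intervening sets P = 10 and removes its equation (P <- max(R, Q)).
U = 3*P  [with P=10]  = 30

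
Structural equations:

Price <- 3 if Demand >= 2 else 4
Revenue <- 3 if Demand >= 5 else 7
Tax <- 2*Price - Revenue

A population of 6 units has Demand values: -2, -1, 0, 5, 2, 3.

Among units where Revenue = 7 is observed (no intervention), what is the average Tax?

E[Tax|Revenue=7] averages over only the 5 units with Revenue=7 (Demand = -2, -1, 0, 2, 3): Tax = 1, 1, 1, -1, -1, mean 0.2.

0.2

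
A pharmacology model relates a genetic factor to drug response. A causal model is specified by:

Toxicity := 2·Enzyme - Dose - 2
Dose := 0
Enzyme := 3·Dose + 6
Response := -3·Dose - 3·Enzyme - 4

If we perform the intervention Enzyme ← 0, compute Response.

-4

The intervention breaks the incoming arrows to Enzyme: Enzyme := 3·Dose + 6 no longer applies, and Enzyme = 0.
Response = -3·Dose - 3·Enzyme - 4  [with Dose=0, Enzyme=0]  = -4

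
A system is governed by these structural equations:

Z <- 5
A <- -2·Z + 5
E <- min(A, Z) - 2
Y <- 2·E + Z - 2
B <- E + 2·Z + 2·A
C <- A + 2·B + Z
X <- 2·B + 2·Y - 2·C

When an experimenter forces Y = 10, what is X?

34

The intervention breaks the incoming arrows to Y: Y <- 2·E + Z - 2 no longer applies, and Y = 10.
A = -2·Z + 5  [with Z=5]  = -5
E = min(A, Z) - 2  [with A=-5, Z=5]  = -7
B = E + 2·Z + 2·A  [with E=-7, Z=5, A=-5]  = -7
C = A + 2·B + Z  [with A=-5, B=-7, Z=5]  = -14
X = 2·B + 2·Y - 2·C  [with B=-7, Y=10, C=-14]  = 34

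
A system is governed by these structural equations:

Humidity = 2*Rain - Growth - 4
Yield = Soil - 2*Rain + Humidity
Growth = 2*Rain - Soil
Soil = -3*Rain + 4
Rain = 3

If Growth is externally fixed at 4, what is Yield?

do(Growth=4) replaces the equation Growth = 2*Rain - Soil with the constant Growth = 4.
Soil = -3*Rain + 4  [with Rain=3]  = -5
Humidity = 2*Rain - Growth - 4  [with Rain=3, Growth=4]  = -2
Yield = Soil - 2*Rain + Humidity  [with Soil=-5, Rain=3, Humidity=-2]  = -13

-13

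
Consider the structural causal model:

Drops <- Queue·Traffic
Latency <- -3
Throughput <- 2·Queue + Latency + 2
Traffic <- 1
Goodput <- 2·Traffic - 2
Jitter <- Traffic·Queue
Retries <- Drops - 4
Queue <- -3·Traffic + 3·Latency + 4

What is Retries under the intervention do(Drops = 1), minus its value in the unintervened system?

Intervening sets Drops = 1 and removes its equation (Drops <- Queue·Traffic).
Retries = Drops - 4  [with Drops=1]  = -3
Without intervention: Queue = -3·Traffic + 3·Latency + 4  [with Traffic=1, Latency=-3]  = -8; Drops = Queue·Traffic  [with Queue=-8, Traffic=1]  = -8; Retries = Drops - 4  [with Drops=-8]  = -12.
Change = -3 − (-12) = 9.

9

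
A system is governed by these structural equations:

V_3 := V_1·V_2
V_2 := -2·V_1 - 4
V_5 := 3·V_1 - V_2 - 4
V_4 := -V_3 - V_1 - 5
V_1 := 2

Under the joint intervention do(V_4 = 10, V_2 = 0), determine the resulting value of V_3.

Setting V_4 = 10, V_2 = 0 by intervention discards those variables' equations.
V_3 = V_1·V_2  [with V_1=2, V_2=0]  = 0

0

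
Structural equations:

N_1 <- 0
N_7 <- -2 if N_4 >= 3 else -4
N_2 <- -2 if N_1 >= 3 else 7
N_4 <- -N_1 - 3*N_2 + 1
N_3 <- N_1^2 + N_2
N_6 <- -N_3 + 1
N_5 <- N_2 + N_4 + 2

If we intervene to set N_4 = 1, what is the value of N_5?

Intervening sets N_4 = 1 and removes its equation (N_4 <- -N_1 - 3*N_2 + 1).
N_2 = -2 if N_1 >= 3 else 7  [with N_1=0]  = 7
N_5 = N_2 + N_4 + 2  [with N_2=7, N_4=1]  = 10

10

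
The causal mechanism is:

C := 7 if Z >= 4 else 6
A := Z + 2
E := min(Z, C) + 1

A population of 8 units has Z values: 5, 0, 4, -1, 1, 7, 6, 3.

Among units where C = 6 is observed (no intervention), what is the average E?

Observing C=6 restricts to units where C's equation naturally yields 6: Z ∈ {0, -1, 1, 3}. In that subpopulation E = 1, 0, 2, 4, mean 1.75.

1.75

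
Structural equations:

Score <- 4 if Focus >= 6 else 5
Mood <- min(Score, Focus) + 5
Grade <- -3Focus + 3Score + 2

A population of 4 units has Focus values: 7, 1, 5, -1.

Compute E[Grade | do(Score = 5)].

Every unit gets Score=5 under the intervention. Grade values become -4, 14, 2, 20; E[Grade|do(Score=5)] = 8.

8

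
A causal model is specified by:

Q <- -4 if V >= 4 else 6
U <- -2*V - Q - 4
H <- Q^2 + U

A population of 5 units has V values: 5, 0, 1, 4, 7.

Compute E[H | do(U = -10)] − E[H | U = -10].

do(U=-10) breaks U's dependence on V. With U=-10 fixed, H across the units is 6, 26, 26, 6, 6, mean 14.
Conditioning on U=-10 selects the 2 unit(s) with V ∈ {5, 0}. Their H values: 6, 26. Mean = 16.
Difference = 14 − 16 = -2.

-2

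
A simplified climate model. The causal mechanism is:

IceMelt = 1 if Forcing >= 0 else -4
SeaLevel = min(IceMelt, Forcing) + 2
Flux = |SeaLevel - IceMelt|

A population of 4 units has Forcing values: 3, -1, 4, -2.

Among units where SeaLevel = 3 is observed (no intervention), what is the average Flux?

2

E[Flux|SeaLevel=3] averages over only the 2 units with SeaLevel=3 (Forcing = 3, 4): Flux = 2, 2, mean 2.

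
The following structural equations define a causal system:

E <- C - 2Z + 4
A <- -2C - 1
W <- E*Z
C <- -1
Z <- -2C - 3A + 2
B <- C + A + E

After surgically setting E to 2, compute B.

Intervening sets E = 2 and removes its equation (E <- C - 2Z + 4).
A = -2C - 1  [with C=-1]  = 1
B = C + A + E  [with C=-1, A=1, E=2]  = 2

2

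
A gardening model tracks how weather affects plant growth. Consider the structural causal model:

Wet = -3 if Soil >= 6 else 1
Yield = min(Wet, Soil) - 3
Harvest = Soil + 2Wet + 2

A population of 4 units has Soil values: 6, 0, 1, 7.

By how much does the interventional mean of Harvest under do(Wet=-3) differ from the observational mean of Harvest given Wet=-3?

-3

do(Wet=-3) breaks Wet's dependence on Soil. With Wet=-3 fixed, Harvest across the units is 2, -4, -3, 3, mean -0.5.
Observing Wet=-3 restricts to units where Wet's equation naturally yields -3: Soil ∈ {6, 7}. In that subpopulation Harvest = 2, 3, mean 2.5.
Difference = -0.5 − 2.5 = -3.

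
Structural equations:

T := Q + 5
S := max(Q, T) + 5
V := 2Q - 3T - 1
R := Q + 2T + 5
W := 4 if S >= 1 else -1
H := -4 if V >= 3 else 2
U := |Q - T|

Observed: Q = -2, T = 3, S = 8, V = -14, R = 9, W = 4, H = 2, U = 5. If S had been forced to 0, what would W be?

The intervention breaks the incoming arrows to S: S := max(Q, T) + 5 no longer applies, and S = 0.
W = 4 if S >= 1 else -1  [with S=0]  = -1

-1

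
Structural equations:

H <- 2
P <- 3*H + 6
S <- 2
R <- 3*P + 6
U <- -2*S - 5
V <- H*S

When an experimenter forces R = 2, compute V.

4

do(R=2) replaces the equation R <- 3*P + 6 with the constant R = 2.
V is not downstream of the intervention, so its value is determined by the original equations.
V = H*S  [with H=2, S=2]  = 4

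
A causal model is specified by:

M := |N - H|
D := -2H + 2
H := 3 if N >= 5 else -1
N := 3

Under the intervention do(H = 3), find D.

-4

Under do(H=3), the mechanism H := 3 if N >= 5 else -1 is discarded; H is fixed at 3.
D = -2H + 2  [with H=3]  = -4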